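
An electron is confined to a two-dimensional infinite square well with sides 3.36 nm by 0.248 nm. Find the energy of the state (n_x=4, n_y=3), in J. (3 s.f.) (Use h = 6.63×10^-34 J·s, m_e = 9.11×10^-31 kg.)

E = 8.91×10^-18 J

For a 2D rectangular well E = (h²/8m_e)·Σ n_i²/L_i² = (6.63×10^-34)²/(8·9.11×10^-31) · [4²/(3.36 nm)² + 3²/(0.248 nm)²].
Evaluating gives E = 8.91×10^-18 J.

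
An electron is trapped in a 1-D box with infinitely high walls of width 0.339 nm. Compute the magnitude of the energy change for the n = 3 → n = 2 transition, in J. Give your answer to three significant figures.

|ΔE| = 2.62×10^-18 J

E_1 = h²/(8m_eL²) = 5.243×10^-19 J.
|ΔE| = |3² − 2²|·E_1 = 5·5.243×10^-19 J = 2.62×10^-18 J.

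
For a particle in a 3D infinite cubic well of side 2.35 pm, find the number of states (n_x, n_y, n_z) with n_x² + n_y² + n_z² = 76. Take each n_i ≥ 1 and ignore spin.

degeneracy = 3

The level has n_x² + n_y² + n_z² = 76. The ordered positive-integer solutions are (2, 6, 6), (6, 2, 6), (6, 6, 2).
That gives 3 states.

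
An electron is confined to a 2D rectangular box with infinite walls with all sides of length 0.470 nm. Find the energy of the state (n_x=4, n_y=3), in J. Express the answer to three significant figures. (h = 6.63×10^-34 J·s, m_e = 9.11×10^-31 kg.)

For a 2D rectangular well E = (h²/8m_e)·Σ n_i²/L_i² = (6.63×10^-34)²/(8·9.11×10^-31) · [4²/(0.470 nm)² + 3²/(0.470 nm)²].
Evaluating gives E = 6.83×10^-18 J.

E = 6.83×10^-18 J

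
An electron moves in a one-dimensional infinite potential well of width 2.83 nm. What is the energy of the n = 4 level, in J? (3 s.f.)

For an infinite well E_n = n²h²/(8m_eL²), so E_1 = h²/(8m_eL²) = (6.626×10^-34)²/(8·9.109×10^-31·(2.83×10^-9 m)²) = 7.523×10^-21 J.
Then E_4 = 4²·E_1 = 16·7.523×10^-21 J = 1.20×10^-19 J.

E_4 = 1.20×10^-19 J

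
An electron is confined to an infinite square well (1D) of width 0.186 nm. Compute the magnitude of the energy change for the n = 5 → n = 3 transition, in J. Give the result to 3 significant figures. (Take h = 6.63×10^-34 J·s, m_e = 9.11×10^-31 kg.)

|ΔE| = 2.79×10^-17 J

E_1 = h²/(8m_eL²) = 1.743×10^-18 J.
|ΔE| = |5² − 3²|·E_1 = 16·1.743×10^-18 J = 2.79×10^-17 J.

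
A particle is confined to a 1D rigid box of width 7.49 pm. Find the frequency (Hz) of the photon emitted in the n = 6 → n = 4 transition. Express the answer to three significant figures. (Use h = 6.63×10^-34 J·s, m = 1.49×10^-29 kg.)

E_1 = h²/(8mL²) = 6.573×10^-17 J and ΔE = (6² − 4²)E_1 = 1.315×10^-15 J.
f = ΔE/h = 1.315×10^-15/6.63×10^-34 = 1.98×10^18 Hz.

f = 1.98×10^18 Hz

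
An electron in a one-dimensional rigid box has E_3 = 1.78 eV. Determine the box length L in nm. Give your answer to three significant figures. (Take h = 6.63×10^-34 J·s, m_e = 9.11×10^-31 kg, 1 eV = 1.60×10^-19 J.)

L = 1.38 nm

From E_n = n²h²/(8m_eL²), L = n·h/√(8m_eE_n).
E_3 = 1.78 eV = 2.848×10^-19 J, so L = 3·6.63×10^-34/√(8·9.11×10^-31·2.848×10^-19) = 1.38×10^-9 m = 1.38 nm.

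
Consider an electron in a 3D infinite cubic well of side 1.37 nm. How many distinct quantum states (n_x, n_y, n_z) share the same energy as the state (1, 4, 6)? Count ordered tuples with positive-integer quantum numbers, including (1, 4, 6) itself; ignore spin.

The level has n_x² + n_y² + n_z² = 53. The ordered positive-integer solutions are (1, 4, 6), (1, 6, 4), (4, 1, 6), (4, 6, 1), (6, 1, 4), (6, 4, 1).
That gives 6 states.

degeneracy = 6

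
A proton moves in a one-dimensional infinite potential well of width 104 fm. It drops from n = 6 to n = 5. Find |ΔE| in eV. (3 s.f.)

E_1 = h²/(8m_pL²) = 3.033×10^-15 J.
|ΔE| = |6² − 5²|·E_1 = 11·3.033×10^-15 J = 3.336×10^-14 J = 2.08×10^5 eV.

|ΔE| = 2.08×10^5 eV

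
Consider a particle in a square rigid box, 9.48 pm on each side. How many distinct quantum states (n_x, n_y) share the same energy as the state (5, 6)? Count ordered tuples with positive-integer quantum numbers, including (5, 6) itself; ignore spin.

The level has n_x² + n_y² = 61. The ordered positive-integer solutions are (5, 6), (6, 5).
That gives 2 states.

degeneracy = 2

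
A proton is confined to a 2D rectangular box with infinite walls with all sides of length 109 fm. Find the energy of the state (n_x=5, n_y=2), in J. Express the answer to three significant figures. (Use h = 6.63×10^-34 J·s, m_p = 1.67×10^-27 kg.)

E = 8.03×10^-14 J

For a 2D rectangular well E = (h²/8m_p)·Σ n_i²/L_i² = (6.63×10^-34)²/(8·1.67×10^-27) · [5²/(109 fm)² + 2²/(109 fm)²].
Evaluating gives E = 8.03×10^-14 J.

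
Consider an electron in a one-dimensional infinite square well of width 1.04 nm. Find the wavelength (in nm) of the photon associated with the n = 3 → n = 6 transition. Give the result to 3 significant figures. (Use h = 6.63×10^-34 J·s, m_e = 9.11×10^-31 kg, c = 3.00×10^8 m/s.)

E_1 = h²/(8m_eL²) = 5.576×10^-20 J, so ΔE = (6² − 3²)E_1 = 1.506×10^-18 J.
λ = hc/ΔE = (6.63×10^-34·3.00×10^8)/1.506×10^-18 = 1.32×10^-7 m = 132 nm.

λ = 132 nm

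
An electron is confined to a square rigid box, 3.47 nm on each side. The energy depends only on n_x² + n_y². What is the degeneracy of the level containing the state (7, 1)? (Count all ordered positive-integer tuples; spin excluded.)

degeneracy = 3

The level has n_x² + n_y² = 50. The ordered positive-integer solutions are (1, 7), (5, 5), (7, 1).
That gives 3 states.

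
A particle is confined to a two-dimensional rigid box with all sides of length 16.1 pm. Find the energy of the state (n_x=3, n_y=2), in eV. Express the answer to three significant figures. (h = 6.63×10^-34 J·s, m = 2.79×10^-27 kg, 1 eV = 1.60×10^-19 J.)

E = 6.17 eV

For a 2D rectangular well E = (h²/8m)·Σ n_i²/L_i² = (6.63×10^-34)²/(8·2.79×10^-27) · [3²/(16.1 pm)² + 2²/(16.1 pm)²].
Evaluating gives E = 9.877×10^-19 J = 6.17 eV.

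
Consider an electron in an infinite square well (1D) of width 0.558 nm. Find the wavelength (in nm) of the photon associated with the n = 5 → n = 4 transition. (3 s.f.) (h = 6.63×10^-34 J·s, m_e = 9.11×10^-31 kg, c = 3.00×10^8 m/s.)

E_1 = h²/(8m_eL²) = 1.937×10^-19 J, so ΔE = (5² − 4²)E_1 = 1.743×10^-18 J.
λ = hc/ΔE = (6.63×10^-34·3.00×10^8)/1.743×10^-18 = 1.14×10^-7 m = 114 nm.

λ = 114 nm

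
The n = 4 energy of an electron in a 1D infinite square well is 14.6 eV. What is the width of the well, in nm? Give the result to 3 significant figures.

L = 0.642 nm

From E_n = n²h²/(8m_eL²), L = n·h/√(8m_eE_n).
E_4 = 14.6 eV = 2.339×10^-18 J, so L = 4·6.626×10^-34/√(8·9.109×10^-31·2.339×10^-18) = 6.42×10^-10 m = 0.642 nm.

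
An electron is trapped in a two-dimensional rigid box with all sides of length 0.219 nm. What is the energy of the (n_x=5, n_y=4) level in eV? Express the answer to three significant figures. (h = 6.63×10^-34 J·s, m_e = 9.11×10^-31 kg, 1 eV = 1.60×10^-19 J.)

E = 322 eV

For a 2D rectangular well E = (h²/8m_e)·Σ n_i²/L_i² = (6.63×10^-34)²/(8·9.11×10^-31) · [5²/(0.219 nm)² + 4²/(0.219 nm)²].
Evaluating gives E = 5.156×10^-17 J = 322 eV.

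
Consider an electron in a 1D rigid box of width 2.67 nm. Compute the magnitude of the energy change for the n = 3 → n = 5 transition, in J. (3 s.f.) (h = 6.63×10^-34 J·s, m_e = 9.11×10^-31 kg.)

|ΔE| = 1.35×10^-19 J

E_1 = h²/(8m_eL²) = 8.461×10^-21 J.
|ΔE| = |3² − 5²|·E_1 = 16·8.461×10^-21 J = 1.35×10^-19 J.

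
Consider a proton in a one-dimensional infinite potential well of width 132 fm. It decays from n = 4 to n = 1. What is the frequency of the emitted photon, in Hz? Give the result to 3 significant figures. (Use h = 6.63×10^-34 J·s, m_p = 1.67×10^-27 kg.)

E_1 = h²/(8m_pL²) = 1.888×10^-15 J and ΔE = (4² − 1²)E_1 = 2.832×10^-14 J.
f = ΔE/h = 2.832×10^-14/6.63×10^-34 = 4.27×10^19 Hz.

f = 4.27×10^19 Hz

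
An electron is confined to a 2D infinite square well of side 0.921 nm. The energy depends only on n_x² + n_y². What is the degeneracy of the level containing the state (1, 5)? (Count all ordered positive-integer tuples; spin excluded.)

degeneracy = 2

The level has n_x² + n_y² = 26. The ordered positive-integer solutions are (1, 5), (5, 1).
That gives 2 states.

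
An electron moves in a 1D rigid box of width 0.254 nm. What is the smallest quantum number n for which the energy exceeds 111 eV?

E_1 = h²/(8m_eL²) = 9.338×10^-19 J = 5.829 eV.
Need n² > 111/5.829 = 19.04, i.e. n > 4.363.
The smallest integer satisfying this is n = 5.

n = 5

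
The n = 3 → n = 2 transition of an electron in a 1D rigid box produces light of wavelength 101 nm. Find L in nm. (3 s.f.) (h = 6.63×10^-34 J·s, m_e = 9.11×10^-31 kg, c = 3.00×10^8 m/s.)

The photon carries ΔE = hc/λ = 6.63×10^-34·3.00×10^8/1.01×10^-7 m = 1.969×10^-18 J.
Since ΔE = (3² − 2²)E_1, E_1 = 3.938×10^-19 J, and L = h/√(8m_eE_1) = 3.91×10^-10 m = 0.391 nm.

L = 0.391 nm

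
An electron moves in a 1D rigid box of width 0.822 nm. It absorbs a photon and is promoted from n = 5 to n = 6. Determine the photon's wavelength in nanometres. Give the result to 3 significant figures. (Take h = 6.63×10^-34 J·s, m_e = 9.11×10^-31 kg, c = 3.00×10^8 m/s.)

λ = 203 nm

E_1 = h²/(8m_eL²) = 8.926×10^-20 J, so ΔE = (6² − 5²)E_1 = 9.819×10^-19 J.
λ = hc/ΔE = (6.63×10^-34·3.00×10^8)/9.819×10^-19 = 2.03×10^-7 m = 203 nm.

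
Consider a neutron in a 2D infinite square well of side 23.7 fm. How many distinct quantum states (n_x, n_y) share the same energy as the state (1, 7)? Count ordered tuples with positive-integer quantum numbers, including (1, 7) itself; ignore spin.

degeneracy = 3

The level has n_x² + n_y² = 50. The ordered positive-integer solutions are (1, 7), (5, 5), (7, 1).
That gives 3 states.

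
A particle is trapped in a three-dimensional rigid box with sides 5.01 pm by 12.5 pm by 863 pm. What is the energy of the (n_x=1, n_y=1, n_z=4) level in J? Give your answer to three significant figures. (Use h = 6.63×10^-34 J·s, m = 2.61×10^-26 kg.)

For a 3D rectangular well E = (h²/8m)·Σ n_i²/L_i² = (6.63×10^-34)²/(8·2.61×10^-26) · [1²/(5.01 pm)² + 1²/(12.5 pm)² + 4²/(863 pm)²].
Evaluating gives E = 9.74×10^-20 J.

E = 9.74×10^-20 J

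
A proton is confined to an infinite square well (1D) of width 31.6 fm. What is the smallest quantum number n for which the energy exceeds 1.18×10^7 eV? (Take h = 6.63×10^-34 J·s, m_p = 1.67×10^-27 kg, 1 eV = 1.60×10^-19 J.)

E_1 = h²/(8m_pL²) = 3.295×10^-14 J = 2.059×10^5 eV.
Need n² > 1.18×10^7/2.059×10^5 = 57.31, i.e. n > 7.570.
The smallest integer satisfying this is n = 8.

n = 8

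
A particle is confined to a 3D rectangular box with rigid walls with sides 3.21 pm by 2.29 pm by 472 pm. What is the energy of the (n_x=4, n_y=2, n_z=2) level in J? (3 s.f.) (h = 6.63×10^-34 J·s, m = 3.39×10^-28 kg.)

E = 3.75×10^-16 J

For a 3D rectangular well E = (h²/8m)·Σ n_i²/L_i² = (6.63×10^-34)²/(8·3.39×10^-28) · [4²/(3.21 pm)² + 2²/(2.29 pm)² + 2²/(472 pm)²].
Evaluating gives E = 3.75×10^-16 J.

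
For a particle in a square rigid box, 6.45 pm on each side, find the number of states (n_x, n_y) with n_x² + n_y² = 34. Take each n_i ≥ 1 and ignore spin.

The level has n_x² + n_y² = 34. The ordered positive-integer solutions are (3, 5), (5, 3).
That gives 2 states.

degeneracy = 2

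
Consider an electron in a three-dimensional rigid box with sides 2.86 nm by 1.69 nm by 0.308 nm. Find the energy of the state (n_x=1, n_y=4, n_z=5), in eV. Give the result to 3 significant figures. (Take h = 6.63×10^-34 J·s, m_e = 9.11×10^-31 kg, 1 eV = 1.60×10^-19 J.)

E = 102 eV

For a 3D rectangular well E = (h²/8m_e)·Σ n_i²/L_i² = (6.63×10^-34)²/(8·9.11×10^-31) · [1²/(2.86 nm)² + 4²/(1.69 nm)² + 5²/(0.308 nm)²].
Evaluating gives E = 1.624×10^-17 J = 102 eV.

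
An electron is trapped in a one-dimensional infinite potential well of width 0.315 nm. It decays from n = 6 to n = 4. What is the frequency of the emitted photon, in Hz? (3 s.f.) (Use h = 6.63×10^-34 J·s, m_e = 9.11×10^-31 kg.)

f = 1.83×10^16 Hz

E_1 = h²/(8m_eL²) = 6.079×10^-19 J and ΔE = (6² − 4²)E_1 = 1.216×10^-17 J.
f = ΔE/h = 1.216×10^-17/6.63×10^-34 = 1.83×10^16 Hz.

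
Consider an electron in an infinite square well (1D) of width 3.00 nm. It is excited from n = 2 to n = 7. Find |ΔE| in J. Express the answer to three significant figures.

E_1 = h²/(8m_eL²) = 6.694×10^-21 J.
|ΔE| = |2² − 7²|·E_1 = 45·6.694×10^-21 J = 3.01×10^-19 J.

|ΔE| = 3.01×10^-19 J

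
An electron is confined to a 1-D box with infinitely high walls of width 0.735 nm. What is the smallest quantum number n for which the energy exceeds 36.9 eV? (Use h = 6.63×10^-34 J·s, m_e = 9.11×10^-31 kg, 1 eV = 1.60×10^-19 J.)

E_1 = h²/(8m_eL²) = 1.116×10^-19 J = 0.6975 eV.
Need n² > 36.9/0.6975 = 52.90, i.e. n > 7.273.
The smallest integer satisfying this is n = 8.

n = 8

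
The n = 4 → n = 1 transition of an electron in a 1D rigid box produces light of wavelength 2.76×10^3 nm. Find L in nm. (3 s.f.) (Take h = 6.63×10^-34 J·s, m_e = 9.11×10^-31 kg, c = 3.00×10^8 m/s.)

L = 3.54 nm

The photon carries ΔE = hc/λ = 6.63×10^-34·3.00×10^8/2.76×10^-6 m = 7.207×10^-20 J.
Since ΔE = (4² − 1²)E_1, E_1 = 4.805×10^-21 J, and L = h/√(8m_eE_1) = 3.54×10^-9 m = 3.54 nm.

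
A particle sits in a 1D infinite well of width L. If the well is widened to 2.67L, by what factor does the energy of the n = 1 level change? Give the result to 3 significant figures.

0.140

E_n ∝ 1/L², so the energy scales by 1/2.67² = 0.140.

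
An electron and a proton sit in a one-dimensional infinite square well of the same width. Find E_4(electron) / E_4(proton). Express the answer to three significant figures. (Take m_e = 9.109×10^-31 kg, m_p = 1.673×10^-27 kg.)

1.84×10^3

E_n ∝ 1/m at fixed n and L, so the ratio is m_p/m_e = 1.673×10^-27/9.109×10^-31 = 1.84×10^3.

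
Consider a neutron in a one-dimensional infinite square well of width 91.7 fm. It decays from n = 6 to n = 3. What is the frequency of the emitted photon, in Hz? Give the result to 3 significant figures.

E_1 = h²/(8m_nL²) = 3.896×10^-15 J and ΔE = (6² − 3²)E_1 = 1.052×10^-13 J.
f = ΔE/h = 1.052×10^-13/6.626×10^-34 = 1.59×10^20 Hz.

f = 1.59×10^20 Hz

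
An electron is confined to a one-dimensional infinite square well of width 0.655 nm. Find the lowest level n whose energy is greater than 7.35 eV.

E_1 = h²/(8m_eL²) = 1.404×10^-19 J = 0.8764 eV.
Need n² > 7.35/0.8764 = 8.387, i.e. n > 2.896.
The smallest integer satisfying this is n = 3.

n = 3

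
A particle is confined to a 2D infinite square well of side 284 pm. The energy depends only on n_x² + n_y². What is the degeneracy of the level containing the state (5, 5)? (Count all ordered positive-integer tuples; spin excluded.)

The level has n_x² + n_y² = 50. The ordered positive-integer solutions are (1, 7), (5, 5), (7, 1).
That gives 3 states.

degeneracy = 3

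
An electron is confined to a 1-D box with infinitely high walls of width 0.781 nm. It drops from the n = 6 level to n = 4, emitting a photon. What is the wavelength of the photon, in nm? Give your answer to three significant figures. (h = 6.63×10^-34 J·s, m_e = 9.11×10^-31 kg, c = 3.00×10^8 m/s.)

E_1 = h²/(8m_eL²) = 9.888×10^-20 J, so ΔE = (6² − 4²)E_1 = 1.978×10^-18 J.
λ = hc/ΔE = (6.63×10^-34·3.00×10^8)/1.978×10^-18 = 1.01×10^-7 m = 101 nm.

λ = 101 nm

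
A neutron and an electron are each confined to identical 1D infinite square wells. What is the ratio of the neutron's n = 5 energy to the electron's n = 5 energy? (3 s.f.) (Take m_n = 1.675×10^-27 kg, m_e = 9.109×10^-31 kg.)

5.44×10^-4

E_n ∝ 1/m at fixed n and L, so the ratio is m_e/m_n = 9.109×10^-31/1.675×10^-27 = 5.44×10^-4.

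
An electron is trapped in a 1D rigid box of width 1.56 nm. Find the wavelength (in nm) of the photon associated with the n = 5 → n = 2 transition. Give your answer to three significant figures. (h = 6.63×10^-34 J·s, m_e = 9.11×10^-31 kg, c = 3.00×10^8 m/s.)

E_1 = h²/(8m_eL²) = 2.478×10^-20 J, so ΔE = (5² − 2²)E_1 = 5.204×10^-19 J.
λ = hc/ΔE = (6.63×10^-34·3.00×10^8)/5.204×10^-19 = 3.82×10^-7 m = 382 nm.

λ = 382 nm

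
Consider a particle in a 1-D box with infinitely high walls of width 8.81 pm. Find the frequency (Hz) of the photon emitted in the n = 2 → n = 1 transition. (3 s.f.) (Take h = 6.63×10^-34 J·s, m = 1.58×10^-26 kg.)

f = 2.03×10^14 Hz

E_1 = h²/(8mL²) = 4.481×10^-20 J and ΔE = (2² − 1²)E_1 = 1.344×10^-19 J.
f = ΔE/h = 1.344×10^-19/6.63×10^-34 = 2.03×10^14 Hz.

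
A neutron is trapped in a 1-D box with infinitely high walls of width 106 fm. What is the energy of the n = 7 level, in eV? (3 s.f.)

For an infinite well E_n = n²h²/(8m_nL²), so E_1 = h²/(8m_nL²) = (6.626×10^-34)²/(8·1.675×10^-27·(1.06×10^-13 m)²) = 2.916×10^-15 J.
Then E_7 = 7²·E_1 = 49·2.916×10^-15 J = 1.429×10^-13 J.
Converting, E_7 = 1.429×10^-13 J / (1.602×10^-19 J/eV) = 8.92×10^5 eV.

E_7 = 8.92×10^5 eV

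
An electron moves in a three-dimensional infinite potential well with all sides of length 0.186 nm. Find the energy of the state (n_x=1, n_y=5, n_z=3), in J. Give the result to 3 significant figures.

For a 3D rectangular well E = (h²/8m_e)·Σ n_i²/L_i² = (6.626×10^-34)²/(8·9.109×10^-31) · [1²/(0.186 nm)² + 5²/(0.186 nm)² + 3²/(0.186 nm)²].
Evaluating gives E = 6.10×10^-17 J.

E = 6.10×10^-17 J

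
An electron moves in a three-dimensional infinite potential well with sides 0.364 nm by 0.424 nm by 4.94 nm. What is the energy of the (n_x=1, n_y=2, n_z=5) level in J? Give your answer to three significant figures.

E = 1.86×10^-18 J

For a 3D rectangular well E = (h²/8m_e)·Σ n_i²/L_i² = (6.626×10^-34)²/(8·9.109×10^-31) · [1²/(0.364 nm)² + 2²/(0.424 nm)² + 5²/(4.94 nm)²].
Evaluating gives E = 1.86×10^-18 J.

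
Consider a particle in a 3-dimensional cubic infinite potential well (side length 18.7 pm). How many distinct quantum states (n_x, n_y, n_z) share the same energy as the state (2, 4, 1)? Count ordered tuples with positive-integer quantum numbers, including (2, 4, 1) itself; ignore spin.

The level has n_x² + n_y² + n_z² = 21. The ordered positive-integer solutions are (1, 2, 4), (1, 4, 2), (2, 1, 4), (2, 4, 1), (4, 1, 2), (4, 2, 1).
That gives 6 states.

degeneracy = 6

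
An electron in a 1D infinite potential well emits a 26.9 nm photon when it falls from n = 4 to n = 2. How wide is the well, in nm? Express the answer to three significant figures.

The photon carries ΔE = hc/λ = 6.626×10^-34·2.998×10^8/2.69×10^-8 m = 7.385×10^-18 J.
Since ΔE = (4² − 2²)E_1, E_1 = 6.154×10^-19 J, and L = h/√(8m_eE_1) = 3.13×10^-10 m = 0.313 nm.

L = 0.313 nm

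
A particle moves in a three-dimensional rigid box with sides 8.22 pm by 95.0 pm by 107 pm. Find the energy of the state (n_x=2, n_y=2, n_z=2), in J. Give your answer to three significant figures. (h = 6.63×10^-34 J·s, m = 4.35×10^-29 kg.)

E = 7.58×10^-17 J

For a 3D rectangular well E = (h²/8m)·Σ n_i²/L_i² = (6.63×10^-34)²/(8·4.35×10^-29) · [2²/(8.22 pm)² + 2²/(95.0 pm)² + 2²/(107 pm)²].
Evaluating gives E = 7.58×10^-17 J.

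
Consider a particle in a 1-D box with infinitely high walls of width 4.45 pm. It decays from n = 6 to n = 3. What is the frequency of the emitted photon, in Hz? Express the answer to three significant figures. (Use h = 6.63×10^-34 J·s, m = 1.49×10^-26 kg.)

f = 7.58×10^15 Hz

E_1 = h²/(8mL²) = 1.862×10^-19 J and ΔE = (6² − 3²)E_1 = 5.027×10^-18 J.
f = ΔE/h = 5.027×10^-18/6.63×10^-34 = 7.58×10^15 Hz.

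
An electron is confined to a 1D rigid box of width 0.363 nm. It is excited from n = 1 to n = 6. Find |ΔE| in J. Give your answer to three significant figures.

|ΔE| = 1.60×10^-17 J

E_1 = h²/(8m_eL²) = 4.572×10^-19 J.
|ΔE| = |1² − 6²|·E_1 = 35·4.572×10^-19 J = 1.60×10^-17 J.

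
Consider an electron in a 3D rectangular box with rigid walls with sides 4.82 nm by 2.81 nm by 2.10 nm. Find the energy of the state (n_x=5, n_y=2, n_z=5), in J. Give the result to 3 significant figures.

E = 4.37×10^-19 J

For a 3D rectangular well E = (h²/8m_e)·Σ n_i²/L_i² = (6.626×10^-34)²/(8·9.109×10^-31) · [5²/(4.82 nm)² + 2²/(2.81 nm)² + 5²/(2.10 nm)²].
Evaluating gives E = 4.37×10^-19 J.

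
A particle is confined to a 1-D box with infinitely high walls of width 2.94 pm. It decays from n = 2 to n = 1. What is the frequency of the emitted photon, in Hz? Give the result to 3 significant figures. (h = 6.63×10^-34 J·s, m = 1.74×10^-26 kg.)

E_1 = h²/(8mL²) = 3.653×10^-19 J and ΔE = (2² − 1²)E_1 = 1.096×10^-18 J.
f = ΔE/h = 1.096×10^-18/6.63×10^-34 = 1.65×10^15 Hz.

f = 1.65×10^15 Hz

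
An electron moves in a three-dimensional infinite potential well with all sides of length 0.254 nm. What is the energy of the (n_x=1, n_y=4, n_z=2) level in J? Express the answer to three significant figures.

E = 1.96×10^-17 J

For a 3D rectangular well E = (h²/8m_e)·Σ n_i²/L_i² = (6.626×10^-34)²/(8·9.109×10^-31) · [1²/(0.254 nm)² + 4²/(0.254 nm)² + 2²/(0.254 nm)²].
Evaluating gives E = 1.96×10^-17 J.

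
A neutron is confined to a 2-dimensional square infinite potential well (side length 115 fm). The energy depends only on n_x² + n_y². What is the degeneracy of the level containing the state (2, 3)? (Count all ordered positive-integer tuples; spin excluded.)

The level has n_x² + n_y² = 13. The ordered positive-integer solutions are (2, 3), (3, 2).
That gives 2 states.

degeneracy = 2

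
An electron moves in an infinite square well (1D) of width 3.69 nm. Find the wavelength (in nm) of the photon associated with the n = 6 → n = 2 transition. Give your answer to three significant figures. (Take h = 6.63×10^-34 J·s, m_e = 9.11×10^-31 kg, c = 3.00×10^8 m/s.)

E_1 = h²/(8m_eL²) = 4.430×10^-21 J, so ΔE = (6² − 2²)E_1 = 1.418×10^-19 J.
λ = hc/ΔE = (6.63×10^-34·3.00×10^8)/1.418×10^-19 = 1.40×10^-6 m = 1.40×10^3 nm.

λ = 1.40×10^3 nm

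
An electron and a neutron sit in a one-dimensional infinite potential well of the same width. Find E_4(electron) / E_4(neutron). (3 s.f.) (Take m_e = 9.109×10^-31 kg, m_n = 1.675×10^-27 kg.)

1.84×10^3

E_n ∝ 1/m at fixed n and L, so the ratio is m_n/m_e = 1.675×10^-27/9.109×10^-31 = 1.84×10^3.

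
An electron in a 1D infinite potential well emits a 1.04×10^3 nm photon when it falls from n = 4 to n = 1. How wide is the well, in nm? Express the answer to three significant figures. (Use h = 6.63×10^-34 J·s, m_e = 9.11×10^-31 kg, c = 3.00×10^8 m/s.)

L = 2.17 nm

The photon carries ΔE = hc/λ = 6.63×10^-34·3.00×10^8/1.04×10^-6 m = 1.912×10^-19 J.
Since ΔE = (4² − 1²)E_1, E_1 = 1.275×10^-20 J, and L = h/√(8m_eE_1) = 2.17×10^-9 m = 2.17 nm.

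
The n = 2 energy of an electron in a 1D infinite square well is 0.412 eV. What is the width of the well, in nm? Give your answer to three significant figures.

L = 1.91 nm

From E_n = n²h²/(8m_eL²), L = n·h/√(8m_eE_n).
E_2 = 0.412 eV = 6.600×10^-20 J, so L = 2·6.626×10^-34/√(8·9.109×10^-31·6.600×10^-20) = 1.91×10^-9 m = 1.91 nm.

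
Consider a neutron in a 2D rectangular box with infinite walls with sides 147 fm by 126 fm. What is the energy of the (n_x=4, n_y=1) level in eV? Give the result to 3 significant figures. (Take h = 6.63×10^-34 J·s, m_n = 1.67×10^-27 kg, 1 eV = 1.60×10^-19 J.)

For a 2D rectangular well E = (h²/8m_n)·Σ n_i²/L_i² = (6.63×10^-34)²/(8·1.67×10^-27) · [4²/(147 fm)² + 1²/(126 fm)²].
Evaluating gives E = 2.643×10^-14 J = 1.65×10^5 eV.

E = 1.65×10^5 eV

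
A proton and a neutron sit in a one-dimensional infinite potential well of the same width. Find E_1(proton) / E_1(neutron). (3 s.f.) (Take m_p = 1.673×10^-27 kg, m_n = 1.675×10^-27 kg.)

E_n ∝ 1/m at fixed n and L, so the ratio is m_n/m_p = 1.675×10^-27/1.673×10^-27 = 1.00.

1.00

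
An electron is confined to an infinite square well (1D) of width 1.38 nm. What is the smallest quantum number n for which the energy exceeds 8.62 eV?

n = 7

E_1 = h²/(8m_eL²) = 3.164×10^-20 J = 0.1975 eV.
Need n² > 8.62/0.1975 = 43.65, i.e. n > 6.607.
The smallest integer satisfying this is n = 7.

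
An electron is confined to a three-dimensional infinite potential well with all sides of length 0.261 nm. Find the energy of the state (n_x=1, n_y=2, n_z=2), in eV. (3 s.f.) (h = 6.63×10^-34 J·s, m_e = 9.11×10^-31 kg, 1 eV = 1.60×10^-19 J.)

E = 49.8 eV

For a 3D rectangular well E = (h²/8m_e)·Σ n_i²/L_i² = (6.63×10^-34)²/(8·9.11×10^-31) · [1²/(0.261 nm)² + 2²/(0.261 nm)² + 2²/(0.261 nm)²].
Evaluating gives E = 7.969×10^-18 J = 49.8 eV.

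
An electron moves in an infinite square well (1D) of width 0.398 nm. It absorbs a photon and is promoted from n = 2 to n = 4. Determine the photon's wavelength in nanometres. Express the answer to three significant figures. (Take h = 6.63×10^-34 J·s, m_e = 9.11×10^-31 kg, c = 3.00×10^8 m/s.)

E_1 = h²/(8m_eL²) = 3.808×10^-19 J, so ΔE = (4² − 2²)E_1 = 4.570×10^-18 J.
λ = hc/ΔE = (6.63×10^-34·3.00×10^8)/4.570×10^-18 = 4.35×10^-8 m = 43.5 nm.

λ = 43.5 nm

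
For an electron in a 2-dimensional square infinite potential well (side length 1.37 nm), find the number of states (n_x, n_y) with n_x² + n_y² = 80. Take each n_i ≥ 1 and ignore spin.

The level has n_x² + n_y² = 80. The ordered positive-integer solutions are (4, 8), (8, 4).
That gives 2 states.

degeneracy = 2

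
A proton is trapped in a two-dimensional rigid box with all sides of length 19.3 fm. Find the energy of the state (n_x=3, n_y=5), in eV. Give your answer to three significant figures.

For a 2D rectangular well E = (h²/8m_p)·Σ n_i²/L_i² = (6.626×10^-34)²/(8·1.673×10^-27) · [3²/(19.3 fm)² + 5²/(19.3 fm)²].
Evaluating gives E = 2.994×10^-12 J = 1.87×10^7 eV.

E = 1.87×10^7 eV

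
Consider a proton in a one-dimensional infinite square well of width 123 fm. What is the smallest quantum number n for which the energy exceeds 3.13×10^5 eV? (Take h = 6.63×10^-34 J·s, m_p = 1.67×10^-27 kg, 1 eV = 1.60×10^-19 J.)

E_1 = h²/(8m_pL²) = 2.175×10^-15 J = 1.359×10^4 eV.
Need n² > 3.13×10^5/1.359×10^4 = 23.03, i.e. n > 4.799.
The smallest integer satisfying this is n = 5.

n = 5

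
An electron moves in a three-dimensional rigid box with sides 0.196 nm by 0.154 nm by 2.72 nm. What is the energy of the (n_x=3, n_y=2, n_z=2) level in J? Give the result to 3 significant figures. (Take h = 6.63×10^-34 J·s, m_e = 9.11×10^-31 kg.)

For a 3D rectangular well E = (h²/8m_e)·Σ n_i²/L_i² = (6.63×10^-34)²/(8·9.11×10^-31) · [3²/(0.196 nm)² + 2²/(0.154 nm)² + 2²/(2.72 nm)²].
Evaluating gives E = 2.43×10^-17 J.

E = 2.43×10^-17 J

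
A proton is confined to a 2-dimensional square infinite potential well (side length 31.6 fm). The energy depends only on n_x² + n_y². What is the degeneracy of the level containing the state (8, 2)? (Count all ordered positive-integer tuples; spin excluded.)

The level has n_x² + n_y² = 68. The ordered positive-integer solutions are (2, 8), (8, 2).
That gives 2 states.

degeneracy = 2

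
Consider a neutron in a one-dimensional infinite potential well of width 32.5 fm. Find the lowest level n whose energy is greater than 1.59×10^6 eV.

n = 3

E_1 = h²/(8m_nL²) = 3.102×10^-14 J = 1.936×10^5 eV.
Need n² > 1.59×10^6/1.936×10^5 = 8.213, i.e. n > 2.866.
The smallest integer satisfying this is n = 3.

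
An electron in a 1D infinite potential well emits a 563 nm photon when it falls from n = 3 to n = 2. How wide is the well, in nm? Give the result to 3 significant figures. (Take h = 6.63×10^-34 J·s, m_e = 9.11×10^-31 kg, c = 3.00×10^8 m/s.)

L = 0.924 nm

The photon carries ΔE = hc/λ = 6.63×10^-34·3.00×10^8/5.63×10^-7 m = 3.533×10^-19 J.
Since ΔE = (3² − 2²)E_1, E_1 = 7.066×10^-20 J, and L = h/√(8m_eE_1) = 9.24×10^-10 m = 0.924 nm.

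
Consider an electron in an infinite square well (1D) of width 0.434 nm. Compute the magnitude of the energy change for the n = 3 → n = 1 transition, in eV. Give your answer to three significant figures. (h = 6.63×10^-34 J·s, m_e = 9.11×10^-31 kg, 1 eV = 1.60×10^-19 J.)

|ΔE| = 16.0 eV

E_1 = h²/(8m_eL²) = 3.202×10^-19 J.
|ΔE| = |3² − 1²|·E_1 = 8·3.202×10^-19 J = 2.562×10^-18 J = 16.0 eV.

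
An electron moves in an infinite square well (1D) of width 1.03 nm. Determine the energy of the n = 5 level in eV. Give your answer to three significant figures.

For an infinite well E_n = n²h²/(8m_eL²), so E_1 = h²/(8m_eL²) = (6.626×10^-34)²/(8·9.109×10^-31·(1.03×10^-9 m)²) = 5.679×10^-20 J.
Then E_5 = 5²·E_1 = 25·5.679×10^-20 J = 1.420×10^-18 J.
Converting, E_5 = 1.420×10^-18 J / (1.602×10^-19 J/eV) = 8.86 eV.

E_5 = 8.86 eV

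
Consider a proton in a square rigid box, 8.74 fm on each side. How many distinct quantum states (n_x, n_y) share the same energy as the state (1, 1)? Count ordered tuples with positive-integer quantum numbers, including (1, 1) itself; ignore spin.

The level has n_x² + n_y² = 2. The ordered positive-integer solutions are (1, 1).
That gives 1 state.

degeneracy = 1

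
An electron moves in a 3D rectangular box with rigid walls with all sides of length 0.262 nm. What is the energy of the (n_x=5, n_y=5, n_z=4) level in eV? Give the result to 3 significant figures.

For a 3D rectangular well E = (h²/8m_e)·Σ n_i²/L_i² = (6.626×10^-34)²/(8·9.109×10^-31) · [5²/(0.262 nm)² + 5²/(0.262 nm)² + 4²/(0.262 nm)²].
Evaluating gives E = 5.793×10^-17 J = 362 eV.

E = 362 eV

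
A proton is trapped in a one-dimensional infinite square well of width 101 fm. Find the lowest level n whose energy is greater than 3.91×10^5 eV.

E_1 = h²/(8m_pL²) = 3.216×10^-15 J = 2.007×10^4 eV.
Need n² > 3.91×10^5/2.007×10^4 = 19.48, i.e. n > 4.414.
The smallest integer satisfying this is n = 5.

n = 5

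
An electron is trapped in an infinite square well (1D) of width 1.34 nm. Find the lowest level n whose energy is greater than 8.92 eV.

n = 7

E_1 = h²/(8m_eL²) = 3.355×10^-20 J = 0.2094 eV.
Need n² > 8.92/0.2094 = 42.60, i.e. n > 6.527.
The smallest integer satisfying this is n = 7.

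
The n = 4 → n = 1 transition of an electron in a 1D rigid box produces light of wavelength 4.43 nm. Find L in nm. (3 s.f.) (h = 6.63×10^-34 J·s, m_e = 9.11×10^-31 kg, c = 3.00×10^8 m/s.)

L = 0.142 nm

The photon carries ΔE = hc/λ = 6.63×10^-34·3.00×10^8/4.43×10^-9 m = 4.490×10^-17 J.
Since ΔE = (4² − 1²)E_1, E_1 = 2.993×10^-18 J, and L = h/√(8m_eE_1) = 1.42×10^-10 m = 0.142 nm.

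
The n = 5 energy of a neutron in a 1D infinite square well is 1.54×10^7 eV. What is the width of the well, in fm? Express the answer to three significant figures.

From E_n = n²h²/(8m_nL²), L = n·h/√(8m_nE_n).
E_5 = 1.54×10^7 eV = 2.467×10^-12 J, so L = 5·6.626×10^-34/√(8·1.675×10^-27·2.467×10^-12) = 1.82×10^-14 m = 18.2 fm.

L = 18.2 fm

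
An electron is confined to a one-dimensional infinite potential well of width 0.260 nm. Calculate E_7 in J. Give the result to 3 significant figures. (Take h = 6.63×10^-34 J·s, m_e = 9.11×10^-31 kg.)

E_7 = 4.37×10^-17 J

For an infinite well E_n = n²h²/(8m_eL²), so E_1 = h²/(8m_eL²) = (6.63×10^-34)²/(8·9.11×10^-31·(2.60×10^-10 m)²) = 8.922×10^-19 J.
Then E_7 = 7²·E_1 = 49·8.922×10^-19 J = 4.37×10^-17 J.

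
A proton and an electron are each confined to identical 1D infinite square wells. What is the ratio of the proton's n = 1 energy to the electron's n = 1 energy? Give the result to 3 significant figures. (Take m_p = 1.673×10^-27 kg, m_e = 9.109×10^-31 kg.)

E_n ∝ 1/m at fixed n and L, so the ratio is m_e/m_p = 9.109×10^-31/1.673×10^-27 = 5.44×10^-4.

5.44×10^-4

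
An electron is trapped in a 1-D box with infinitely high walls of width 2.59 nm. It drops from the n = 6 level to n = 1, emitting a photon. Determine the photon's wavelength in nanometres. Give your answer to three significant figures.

E_1 = h²/(8m_eL²) = 8.981×10^-21 J, so ΔE = (6² − 1²)E_1 = 3.143×10^-19 J.
λ = hc/ΔE = (6.626×10^-34·2.998×10^8)/3.143×10^-19 = 6.32×10^-7 m = 632 nm.

λ = 632 nm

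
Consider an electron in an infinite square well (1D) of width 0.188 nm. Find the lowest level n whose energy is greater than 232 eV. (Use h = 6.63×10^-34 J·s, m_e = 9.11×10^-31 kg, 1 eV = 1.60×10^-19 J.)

n = 5

E_1 = h²/(8m_eL²) = 1.706×10^-18 J = 10.66 eV.
Need n² > 232/10.66 = 21.76, i.e. n > 4.665.
The smallest integer satisfying this is n = 5.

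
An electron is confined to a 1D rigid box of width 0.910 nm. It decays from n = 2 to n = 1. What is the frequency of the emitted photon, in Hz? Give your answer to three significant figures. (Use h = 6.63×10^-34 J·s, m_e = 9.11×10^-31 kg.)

f = 3.30×10^14 Hz

E_1 = h²/(8m_eL²) = 7.283×10^-20 J and ΔE = (2² − 1²)E_1 = 2.185×10^-19 J.
f = ΔE/h = 2.185×10^-19/6.63×10^-34 = 3.30×10^14 Hz.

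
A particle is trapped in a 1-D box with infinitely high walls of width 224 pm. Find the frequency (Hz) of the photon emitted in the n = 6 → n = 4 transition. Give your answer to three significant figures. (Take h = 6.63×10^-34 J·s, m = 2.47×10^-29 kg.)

f = 1.34×10^15 Hz

E_1 = h²/(8mL²) = 4.433×10^-20 J and ΔE = (6² − 4²)E_1 = 8.866×10^-19 J.
f = ΔE/h = 8.866×10^-19/6.63×10^-34 = 1.34×10^15 Hz.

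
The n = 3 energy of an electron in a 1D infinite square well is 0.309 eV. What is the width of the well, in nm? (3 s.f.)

From E_n = n²h²/(8m_eL²), L = n·h/√(8m_eE_n).
E_3 = 0.309 eV = 4.950×10^-20 J, so L = 3·6.626×10^-34/√(8·9.109×10^-31·4.950×10^-20) = 3.31×10^-9 m = 3.31 nm.

L = 3.31 nm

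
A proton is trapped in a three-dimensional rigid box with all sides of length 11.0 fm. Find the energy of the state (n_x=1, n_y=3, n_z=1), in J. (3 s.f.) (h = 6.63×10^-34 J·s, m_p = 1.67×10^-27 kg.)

For a 3D rectangular well E = (h²/8m_p)·Σ n_i²/L_i² = (6.63×10^-34)²/(8·1.67×10^-27) · [1²/(11.0 fm)² + 3²/(11.0 fm)² + 1²/(11.0 fm)²].
Evaluating gives E = 2.99×10^-12 J.

E = 2.99×10^-12 J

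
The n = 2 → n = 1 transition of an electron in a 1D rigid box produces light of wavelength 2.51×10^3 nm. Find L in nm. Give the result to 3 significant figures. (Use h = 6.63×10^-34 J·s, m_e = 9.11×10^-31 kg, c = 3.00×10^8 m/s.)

L = 1.51 nm

The photon carries ΔE = hc/λ = 6.63×10^-34·3.00×10^8/2.51×10^-6 m = 7.924×10^-20 J.
Since ΔE = (2² − 1²)E_1, E_1 = 2.641×10^-20 J, and L = h/√(8m_eE_1) = 1.51×10^-9 m = 1.51 nm.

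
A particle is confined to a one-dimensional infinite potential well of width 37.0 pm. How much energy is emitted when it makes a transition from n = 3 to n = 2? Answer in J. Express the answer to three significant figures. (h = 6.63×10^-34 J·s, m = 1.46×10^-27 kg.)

E_1 = h²/(8mL²) = 2.749×10^-20 J.
|ΔE| = |3² − 2²|·E_1 = 5·2.749×10^-20 J = 1.37×10^-19 J.

|ΔE| = 1.37×10^-19 J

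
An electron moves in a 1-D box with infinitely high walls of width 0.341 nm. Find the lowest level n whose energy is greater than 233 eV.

E_1 = h²/(8m_eL²) = 5.181×10^-19 J = 3.234 eV.
Need n² > 233/3.234 = 72.05, i.e. n > 8.488.
The smallest integer satisfying this is n = 9.

n = 9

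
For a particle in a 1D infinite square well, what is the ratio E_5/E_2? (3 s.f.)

6.25

E_n ∝ n², so E_5/E_2 = 5²/2² = 25/4 = 6.25.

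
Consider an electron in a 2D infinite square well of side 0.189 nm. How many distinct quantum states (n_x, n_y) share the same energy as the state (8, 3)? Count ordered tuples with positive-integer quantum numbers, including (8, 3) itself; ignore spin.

degeneracy = 2

The level has n_x² + n_y² = 73. The ordered positive-integer solutions are (3, 8), (8, 3).
That gives 2 states.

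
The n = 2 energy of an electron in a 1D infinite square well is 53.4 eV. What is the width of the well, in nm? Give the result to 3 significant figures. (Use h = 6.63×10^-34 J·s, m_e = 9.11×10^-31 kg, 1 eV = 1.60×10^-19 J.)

From E_n = n²h²/(8m_eL²), L = n·h/√(8m_eE_n).
E_2 = 53.4 eV = 8.544×10^-18 J, so L = 2·6.63×10^-34/√(8·9.11×10^-31·8.544×10^-18) = 1.68×10^-10 m = 0.168 nm.

L = 0.168 nm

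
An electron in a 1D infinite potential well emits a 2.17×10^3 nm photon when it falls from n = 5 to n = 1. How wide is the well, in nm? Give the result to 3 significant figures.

L = 3.97 nm

The photon carries ΔE = hc/λ = 6.626×10^-34·2.998×10^8/2.17×10^-6 m = 9.154×10^-20 J.
Since ΔE = (5² − 1²)E_1, E_1 = 3.814×10^-21 J, and L = h/√(8m_eE_1) = 3.97×10^-9 m = 3.97 nm.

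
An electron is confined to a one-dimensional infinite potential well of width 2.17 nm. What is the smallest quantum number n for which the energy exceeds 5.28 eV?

E_1 = h²/(8m_eL²) = 1.279×10^-20 J = 0.07984 eV.
Need n² > 5.28/0.07984 = 66.13, i.e. n > 8.132.
The smallest integer satisfying this is n = 9.

n = 9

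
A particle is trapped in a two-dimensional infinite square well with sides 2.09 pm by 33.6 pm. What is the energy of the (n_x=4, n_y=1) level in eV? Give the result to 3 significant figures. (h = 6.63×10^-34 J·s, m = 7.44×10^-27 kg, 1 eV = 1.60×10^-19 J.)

For a 2D rectangular well E = (h²/8m)·Σ n_i²/L_i² = (6.63×10^-34)²/(8·7.44×10^-27) · [4²/(2.09 pm)² + 1²/(33.6 pm)²].
Evaluating gives E = 2.706×10^-17 J = 169 eV.

E = 169 eV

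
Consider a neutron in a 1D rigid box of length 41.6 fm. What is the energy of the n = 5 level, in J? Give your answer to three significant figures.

For an infinite well E_n = n²h²/(8m_nL²), so E_1 = h²/(8m_nL²) = (6.626×10^-34)²/(8·1.675×10^-27·(4.16×10^-14 m)²) = 1.893×10^-14 J.
Then E_5 = 5²·E_1 = 25·1.893×10^-14 J = 4.73×10^-13 J.

E_5 = 4.73×10^-13 J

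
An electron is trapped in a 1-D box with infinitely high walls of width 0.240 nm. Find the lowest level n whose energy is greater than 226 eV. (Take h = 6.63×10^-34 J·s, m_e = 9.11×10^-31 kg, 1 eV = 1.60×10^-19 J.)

n = 6

E_1 = h²/(8m_eL²) = 1.047×10^-18 J = 6.544 eV.
Need n² > 226/6.544 = 34.54, i.e. n > 5.877.
The smallest integer satisfying this is n = 6.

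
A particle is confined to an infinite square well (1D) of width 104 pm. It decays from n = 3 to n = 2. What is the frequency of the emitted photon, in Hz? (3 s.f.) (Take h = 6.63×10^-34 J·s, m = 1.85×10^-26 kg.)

f = 2.07×10^12 Hz

E_1 = h²/(8mL²) = 2.746×10^-22 J and ΔE = (3² − 2²)E_1 = 1.373×10^-21 J.
f = ΔE/h = 1.373×10^-21/6.63×10^-34 = 2.07×10^12 Hz.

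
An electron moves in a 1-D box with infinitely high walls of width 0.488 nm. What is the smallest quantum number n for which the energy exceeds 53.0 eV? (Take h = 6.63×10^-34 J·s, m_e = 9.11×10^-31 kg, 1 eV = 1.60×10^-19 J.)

n = 6

E_1 = h²/(8m_eL²) = 2.533×10^-19 J = 1.583 eV.
Need n² > 53.0/1.583 = 33.48, i.e. n > 5.786.
The smallest integer satisfying this is n = 6.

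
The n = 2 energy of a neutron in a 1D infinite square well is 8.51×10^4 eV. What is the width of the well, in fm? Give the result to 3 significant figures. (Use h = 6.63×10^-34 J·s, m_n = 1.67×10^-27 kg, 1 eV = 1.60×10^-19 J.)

From E_n = n²h²/(8m_nL²), L = n·h/√(8m_nE_n).
E_2 = 8.51×10^4 eV = 1.362×10^-14 J, so L = 2·6.63×10^-34/√(8·1.67×10^-27·1.362×10^-14) = 9.83×10^-14 m = 98.3 fm.

L = 98.3 fm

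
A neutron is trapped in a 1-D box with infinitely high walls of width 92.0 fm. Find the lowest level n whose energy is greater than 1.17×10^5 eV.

n = 3

E_1 = h²/(8m_nL²) = 3.871×10^-15 J = 2.416×10^4 eV.
Need n² > 1.17×10^5/2.416×10^4 = 4.843, i.e. n > 2.201.
The smallest integer satisfying this is n = 3.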